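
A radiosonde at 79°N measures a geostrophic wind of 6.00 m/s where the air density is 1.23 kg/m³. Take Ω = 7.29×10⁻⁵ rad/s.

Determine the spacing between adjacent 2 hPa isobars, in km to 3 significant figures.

Coriolis parameter at 79°N:
f = 2Ω sin φ = 2 × 7.29×10⁻⁵ × sin 79° = 1.43×10⁻⁴ s⁻¹
Geostrophic balance rearranged: |∂P/∂n| = f ρ V_g
|∂P/∂n| = 1.43×10⁻⁴ × 1.23 × 6.00 = 1.06×10⁻³ Pa/m
Isobar spacing: Δn = ΔP/|∂P/∂n| = 200 Pa / 1.06×10⁻³ Pa/m = 189352 m ≈ 189 km

189 km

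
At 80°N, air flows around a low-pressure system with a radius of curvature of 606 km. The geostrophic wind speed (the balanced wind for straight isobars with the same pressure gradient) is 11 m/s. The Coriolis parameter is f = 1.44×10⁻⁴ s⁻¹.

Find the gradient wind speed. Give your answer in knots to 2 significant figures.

Around a low, centrifugal force acts outward with Coriolis, so pressure-gradient force balances both:
(1/ρ)|∂P/∂n| = fV + V²/R  →  V² + fR·V − fR·V_g = 0
With fR = 1.44×10⁻⁴ × 606×10³ m = 87.3 m/s:
V = [−fR + √((fR)² + 4 fR V_g)]/2 = [−87.3 + √(87.3² + 4×87.3×11)]/2 = 9.88 m/s
Subgeostrophic (V < V_g = 11 m/s), as expected around a low.
Converting: 9.88 m/s × 1.944 = 19 knots

19 knots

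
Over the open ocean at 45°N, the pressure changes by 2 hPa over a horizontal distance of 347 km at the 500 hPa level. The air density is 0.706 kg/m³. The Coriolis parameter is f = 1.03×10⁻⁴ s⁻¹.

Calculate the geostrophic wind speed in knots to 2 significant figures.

15 knots

Pressure gradient: |∂P/∂n| = 200 Pa / 347000 m = 5.76×10⁻⁴ Pa/m
Geostrophic balance (pressure-gradient force = Coriolis force):
V_g = (1/(fρ)) |∂P/∂n| = 5.76×10⁻⁴ / (1.03×10⁻⁴ × 0.706) = 7.93 m/s
Converting: 7.93 m/s × 1.944 = 15 knots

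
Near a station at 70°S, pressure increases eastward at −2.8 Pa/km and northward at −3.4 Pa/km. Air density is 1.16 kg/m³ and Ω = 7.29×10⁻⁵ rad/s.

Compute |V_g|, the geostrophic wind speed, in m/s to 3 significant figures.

Coriolis parameter at 70°S:
f = 2Ω sin φ = 2 × 7.29×10⁻⁵ × sin 70° = 1.37×10⁻⁴ s⁻¹
In the Southern Hemisphere f is negative: f = −1.37×10⁻⁴ s⁻¹.
Component geostrophic relations (x east, y north):
u_g = −(1/(fρ)) ∂P/∂y,  v_g = (1/(fρ)) ∂P/∂x
u_g = −(−3.4×10⁻³)/(−1.37×10⁻⁴ × 1.16) = −21.4 m/s;  v_g = (−2.8×10⁻³)/(−1.37×10⁻⁴ × 1.16) = 17.6 m/s
|V_g| = √(u_g² + v_g²) = 27.7 m/s

27.7 m/s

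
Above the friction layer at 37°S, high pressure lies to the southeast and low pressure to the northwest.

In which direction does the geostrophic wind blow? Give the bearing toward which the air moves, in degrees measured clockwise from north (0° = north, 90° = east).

225°

The pressure-gradient force points toward the northwest (bearing 315°).
Geostrophic balance: in the Southern Hemisphere the Coriolis force deflects motion to the left, so the geostrophic wind blows 90° to the left of the pressure-gradient force (low pressure on the right).
Rotating 315° by 90° counterclockwise gives 225° — the wind blows toward the southwest.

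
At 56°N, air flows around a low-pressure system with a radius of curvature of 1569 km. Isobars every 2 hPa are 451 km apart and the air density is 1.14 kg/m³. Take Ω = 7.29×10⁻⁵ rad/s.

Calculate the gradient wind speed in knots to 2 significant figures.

Coriolis parameter at 56°N:
f = 2Ω sin φ = 2 × 7.29×10⁻⁵ × sin 56° = 1.21×10⁻⁴ s⁻¹
Pressure gradient: |∂P/∂n| = 200 Pa / 451000 m = 4.43×10⁻⁴ Pa/m
Geostrophic speed: V_g = |∂P/∂n|/(fρ) = 4.43×10⁻⁴/(1.21×10⁻⁴ × 1.14) = 3.22 m/s
Around a low, centrifugal force acts outward with Coriolis, so pressure-gradient force balances both:
(1/ρ)|∂P/∂n| = fV + V²/R  →  V² + fR·V − fR·V_g = 0
With fR = 1.21×10⁻⁴ × 1569×10³ m = 190 m/s:
V = [−fR + √((fR)² + 4 fR V_g)]/2 = [−190 + √(190² + 4×190×3.22)]/2 = 3.17 m/s
Subgeostrophic (V < V_g = 3.22 m/s), as expected around a low.
Converting: 3.17 m/s × 1.944 = 6.2 knots

6.2 knots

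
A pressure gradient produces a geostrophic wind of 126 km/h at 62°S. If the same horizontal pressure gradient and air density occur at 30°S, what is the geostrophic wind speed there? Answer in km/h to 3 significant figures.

With the same pressure gradient and density, V_g ∝ 1/f ∝ 1/sin φ.
V₂ = V₁ · sin φ₁ / sin φ₂ = 126 × sin 62° / sin 30°
V₂ = 126 × 0.8829/0.5000 = 223 km/h

223 km/h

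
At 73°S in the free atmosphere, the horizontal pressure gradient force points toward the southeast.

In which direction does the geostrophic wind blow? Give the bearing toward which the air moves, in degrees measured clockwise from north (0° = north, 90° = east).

045°

The pressure-gradient force points toward the southeast (bearing 135°).
Geostrophic balance: in the Southern Hemisphere the Coriolis force deflects motion to the left, so the geostrophic wind blows 90° to the left of the pressure-gradient force (low pressure on the right).
Rotating 135° by 90° counterclockwise gives 045° — the wind blows toward the northeast.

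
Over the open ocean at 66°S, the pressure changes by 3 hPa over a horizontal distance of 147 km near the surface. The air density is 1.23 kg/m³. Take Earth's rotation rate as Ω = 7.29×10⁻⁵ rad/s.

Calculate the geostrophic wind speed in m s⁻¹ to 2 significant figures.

12 m s⁻¹

Coriolis parameter at 66°S:
f = 2Ω sin φ = 2 × 7.29×10⁻⁵ × sin 66° = 1.33×10⁻⁴ s⁻¹
Pressure gradient: |∂P/∂n| = 300 Pa / 147000 m = 2.04×10⁻³ Pa/m
Geostrophic balance (pressure-gradient force = Coriolis force):
V_g = (1/(fρ)) |∂P/∂n| = 2.04×10⁻³ / (1.33×10⁻⁴ × 1.23) = 12.5 m/s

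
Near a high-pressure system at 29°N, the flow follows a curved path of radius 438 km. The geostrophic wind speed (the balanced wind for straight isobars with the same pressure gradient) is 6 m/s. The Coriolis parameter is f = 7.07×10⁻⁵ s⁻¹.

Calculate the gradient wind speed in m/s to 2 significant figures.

8.1 m/s

Around a high, pressure-gradient force acts outward with centrifugal, so Coriolis balances both:
fV = (1/ρ)|∂P/∂n| + V²/R  →  V² − fR·V + fR·V_g = 0
With fR = 7.07×10⁻⁵ × 438×10³ m = 31.0 m/s:
V = [fR − √((fR)² − 4 fR V_g)]/2 = [31.0 − √(31.0² − 4×31.0×6)]/2 = 8.14 m/s
Supergeostrophic (V > V_g = 6 m/s), as expected around a high.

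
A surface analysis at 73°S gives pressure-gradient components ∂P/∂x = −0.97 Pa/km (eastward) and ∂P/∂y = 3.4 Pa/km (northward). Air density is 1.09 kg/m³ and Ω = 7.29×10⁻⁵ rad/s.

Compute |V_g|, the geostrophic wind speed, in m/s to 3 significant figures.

23.3 m/s

Coriolis parameter at 73°S:
f = 2Ω sin φ = 2 × 7.29×10⁻⁵ × sin 73° = 1.39×10⁻⁴ s⁻¹
In the Southern Hemisphere f is negative: f = −1.39×10⁻⁴ s⁻¹.
Component geostrophic relations (x east, y north):
u_g = −(1/(fρ)) ∂P/∂y,  v_g = (1/(fρ)) ∂P/∂x
u_g = −(3.4×10⁻³)/(−1.39×10⁻⁴ × 1.09) = 22.4 m/s;  v_g = (−0.97×10⁻³)/(−1.39×10⁻⁴ × 1.09) = 6.38 m/s
|V_g| = √(u_g² + v_g²) = 23.3 m/s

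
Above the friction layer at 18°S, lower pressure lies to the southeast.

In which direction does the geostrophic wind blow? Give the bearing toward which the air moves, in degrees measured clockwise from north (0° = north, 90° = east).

The pressure-gradient force points toward the southeast (bearing 135°).
Geostrophic balance: in the Southern Hemisphere the Coriolis force deflects motion to the left, so the geostrophic wind blows 90° to the left of the pressure-gradient force (low pressure on the right).
Rotating 135° by 90° counterclockwise gives 045° — the wind blows toward the northeast.

045°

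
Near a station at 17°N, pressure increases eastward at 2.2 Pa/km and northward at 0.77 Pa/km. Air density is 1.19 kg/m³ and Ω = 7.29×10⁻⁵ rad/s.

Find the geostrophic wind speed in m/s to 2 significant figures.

46 m/s

Coriolis parameter at 17°N:
f = 2Ω sin φ = 2 × 7.29×10⁻⁵ × sin 17° = 4.26×10⁻⁵ s⁻¹
Component geostrophic relations (x east, y north):
u_g = −(1/(fρ)) ∂P/∂y,  v_g = (1/(fρ)) ∂P/∂x
u_g = −(0.77×10⁻³)/(4.26×10⁻⁵ × 1.19) = −15.2 m/s;  v_g = (2.2×10⁻³)/(4.26×10⁻⁵ × 1.19) = 43.4 m/s
|V_g| = √(u_g² + v_g²) = 45.9 m/s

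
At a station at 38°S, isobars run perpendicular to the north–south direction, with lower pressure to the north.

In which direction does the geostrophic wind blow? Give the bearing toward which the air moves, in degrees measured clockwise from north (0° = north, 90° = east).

The pressure-gradient force points toward the north (bearing 000°).
Geostrophic balance: in the Southern Hemisphere the Coriolis force deflects motion to the left, so the geostrophic wind blows 90° to the left of the pressure-gradient force (low pressure on the right).
Rotating 000° by 90° counterclockwise gives 270° — the wind blows toward the west.

270°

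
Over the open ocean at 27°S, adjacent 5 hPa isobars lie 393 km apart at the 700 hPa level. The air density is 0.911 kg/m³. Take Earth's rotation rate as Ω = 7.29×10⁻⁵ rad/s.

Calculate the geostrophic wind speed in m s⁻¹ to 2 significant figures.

Coriolis parameter at 27°S:
f = 2Ω sin φ = 2 × 7.29×10⁻⁵ × sin 27° = 6.62×10⁻⁵ s⁻¹
Pressure gradient: |∂P/∂n| = 500 Pa / 393000 m = 1.27×10⁻³ Pa/m
Geostrophic balance (pressure-gradient force = Coriolis force):
V_g = (1/(fρ)) |∂P/∂n| = 1.27×10⁻³ / (6.62×10⁻⁵ × 0.911) = 21.1 m/s

21 m s⁻¹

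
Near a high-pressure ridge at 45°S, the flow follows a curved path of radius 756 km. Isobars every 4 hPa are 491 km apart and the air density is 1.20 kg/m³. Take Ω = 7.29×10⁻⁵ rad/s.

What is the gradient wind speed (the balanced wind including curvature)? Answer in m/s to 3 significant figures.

Coriolis parameter at 45°S:
f = 2Ω sin φ = 2 × 7.29×10⁻⁵ × sin 45° = 1.03×10⁻⁴ s⁻¹
Pressure gradient: |∂P/∂n| = 400 Pa / 491000 m = 8.15×10⁻⁴ Pa/m
Geostrophic speed: V_g = |∂P/∂n|/(fρ) = 8.15×10⁻⁴/(1.03×10⁻⁴ × 1.20) = 6.58 m/s
Around a high, pressure-gradient force acts outward with centrifugal, so Coriolis balances both:
fV = (1/ρ)|∂P/∂n| + V²/R  →  V² − fR·V + fR·V_g = 0
With fR = 1.03×10⁻⁴ × 756×10³ m = 77.9 m/s:
V = [fR − √((fR)² − 4 fR V_g)]/2 = [77.9 − √(77.9² − 4×77.9×6.58)]/2 = 7.26 m/s
Supergeostrophic (V > V_g = 6.58 m/s), as expected around a high.

7.26 m/s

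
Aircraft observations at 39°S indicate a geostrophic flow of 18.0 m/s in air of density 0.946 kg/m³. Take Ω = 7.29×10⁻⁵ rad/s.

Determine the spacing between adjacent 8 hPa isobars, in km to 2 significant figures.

510 km

Coriolis parameter at 39°S:
f = 2Ω sin φ = 2 × 7.29×10⁻⁵ × sin 39° = 9.18×10⁻⁵ s⁻¹
Geostrophic balance rearranged: |∂P/∂n| = f ρ V_g
|∂P/∂n| = 9.18×10⁻⁵ × 0.946 × 18.0 = 1.56×10⁻³ Pa/m
Isobar spacing: Δn = ΔP/|∂P/∂n| = 800 Pa / 1.56×10⁻³ Pa/m = 512032 m ≈ 510 km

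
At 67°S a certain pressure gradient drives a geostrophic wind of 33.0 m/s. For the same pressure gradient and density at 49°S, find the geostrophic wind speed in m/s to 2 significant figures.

With the same pressure gradient and density, V_g ∝ 1/f ∝ 1/sin φ.
V₂ = V₁ · sin φ₁ / sin φ₂ = 33.0 × sin 67° / sin 49°
V₂ = 33.0 × 0.9205/0.7547 = 40 m/s

40 m/s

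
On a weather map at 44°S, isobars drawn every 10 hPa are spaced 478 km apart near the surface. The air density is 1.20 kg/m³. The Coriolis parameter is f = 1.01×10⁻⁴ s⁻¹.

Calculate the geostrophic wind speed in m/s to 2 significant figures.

Pressure gradient: |∂P/∂n| = 1000 Pa / 478000 m = 2.09×10⁻³ Pa/m
Geostrophic balance (pressure-gradient force = Coriolis force):
V_g = (1/(fρ)) |∂P/∂n| = 2.09×10⁻³ / (1.01×10⁻⁴ × 1.20) = 17.3 m/s

17 m/s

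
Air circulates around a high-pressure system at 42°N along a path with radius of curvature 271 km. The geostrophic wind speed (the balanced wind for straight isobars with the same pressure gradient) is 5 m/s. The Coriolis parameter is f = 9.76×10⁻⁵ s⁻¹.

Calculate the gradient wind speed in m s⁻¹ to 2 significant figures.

Around a high, pressure-gradient force acts outward with centrifugal, so Coriolis balances both:
fV = (1/ρ)|∂P/∂n| + V²/R  →  V² − fR·V + fR·V_g = 0
With fR = 9.76×10⁻⁵ × 271×10³ m = 26.4 m/s:
V = [fR − √((fR)² − 4 fR V_g)]/2 = [26.4 − √(26.4² − 4×26.4×5)]/2 = 6.69 m/s
Supergeostrophic (V > V_g = 5 m/s), as expected around a high.

6.7 m s⁻¹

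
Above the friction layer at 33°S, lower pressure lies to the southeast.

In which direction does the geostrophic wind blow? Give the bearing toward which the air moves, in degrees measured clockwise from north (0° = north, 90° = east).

The pressure-gradient force points toward the southeast (bearing 135°).
Geostrophic balance: in the Southern Hemisphere the Coriolis force deflects motion to the left, so the geostrophic wind blows 90° to the left of the pressure-gradient force (low pressure on the right).
Rotating 135° by 90° counterclockwise gives 045° — the wind blows toward the northeast.

045°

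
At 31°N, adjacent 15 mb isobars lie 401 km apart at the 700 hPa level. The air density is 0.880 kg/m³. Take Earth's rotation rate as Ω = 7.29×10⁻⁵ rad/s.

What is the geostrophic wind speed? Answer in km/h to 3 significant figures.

Coriolis parameter at 31°N:
f = 2Ω sin φ = 2 × 7.29×10⁻⁵ × sin 31° = 7.51×10⁻⁵ s⁻¹
Pressure gradient: |∂P/∂n| = 1500 Pa / 401000 m = 3.74×10⁻³ Pa/m
Geostrophic balance (pressure-gradient force = Coriolis force):
V_g = (1/(fρ)) |∂P/∂n| = 3.74×10⁻³ / (7.51×10⁻⁵ × 0.880) = 56.6 m/s
Converting: 56.6 m/s × 3.6 = 204 km/h

204 km/h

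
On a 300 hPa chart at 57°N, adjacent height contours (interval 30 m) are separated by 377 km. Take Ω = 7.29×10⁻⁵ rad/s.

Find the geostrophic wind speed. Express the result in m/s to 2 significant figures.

6.4 m/s

Coriolis parameter at 57°N:
f = 2Ω sin φ = 2 × 7.29×10⁻⁵ × sin 57° = 1.22×10⁻⁴ s⁻¹
Height gradient: |∂Z/∂n| = 30 m / 377000 m = 7.96×10⁻⁵
On a pressure surface, geostrophic balance gives V_g = (g/f)|∂Z/∂n|:
V_g = 9.81 × 7.96×10⁻⁵ / 1.22×10⁻⁴ = 6.38 m/s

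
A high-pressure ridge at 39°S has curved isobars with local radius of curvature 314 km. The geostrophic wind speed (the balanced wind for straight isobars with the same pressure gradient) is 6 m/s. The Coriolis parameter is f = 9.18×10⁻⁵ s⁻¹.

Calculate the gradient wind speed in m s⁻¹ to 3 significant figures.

Around a high, pressure-gradient force acts outward with centrifugal, so Coriolis balances both:
fV = (1/ρ)|∂P/∂n| + V²/R  →  V² − fR·V + fR·V_g = 0
With fR = 9.18×10⁻⁵ × 314×10³ m = 28.8 m/s:
V = [fR − √((fR)² − 4 fR V_g)]/2 = [28.8 − √(28.8² − 4×28.8×6)]/2 = 8.52 m/s
Supergeostrophic (V > V_g = 6 m/s), as expected around a high.

8.52 m s⁻¹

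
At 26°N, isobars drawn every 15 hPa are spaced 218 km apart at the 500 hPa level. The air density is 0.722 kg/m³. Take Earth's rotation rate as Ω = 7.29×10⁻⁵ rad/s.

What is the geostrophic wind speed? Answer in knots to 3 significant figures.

290 knots

Coriolis parameter at 26°N:
f = 2Ω sin φ = 2 × 7.29×10⁻⁵ × sin 26° = 6.39×10⁻⁵ s⁻¹
Pressure gradient: |∂P/∂n| = 1500 Pa / 218000 m = 6.88×10⁻³ Pa/m
Geostrophic balance (pressure-gradient force = Coriolis force):
V_g = (1/(fρ)) |∂P/∂n| = 6.88×10⁻³ / (6.39×10⁻⁵ × 0.722) = 149 m/s
Converting: 149 m/s × 1.944 = 290 knots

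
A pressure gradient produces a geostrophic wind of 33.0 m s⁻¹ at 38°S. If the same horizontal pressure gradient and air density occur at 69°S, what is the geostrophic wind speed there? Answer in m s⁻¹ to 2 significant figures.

22 m s⁻¹

With the same pressure gradient and density, V_g ∝ 1/f ∝ 1/sin φ.
V₂ = V₁ · sin φ₁ / sin φ₂ = 33.0 × sin 38° / sin 69°
V₂ = 33.0 × 0.6157/0.9336 = 22 m s⁻¹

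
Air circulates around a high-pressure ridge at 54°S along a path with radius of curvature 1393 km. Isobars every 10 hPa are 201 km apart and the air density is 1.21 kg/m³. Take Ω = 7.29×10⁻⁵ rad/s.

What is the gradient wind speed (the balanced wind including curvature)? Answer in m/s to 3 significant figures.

Coriolis parameter at 54°S:
f = 2Ω sin φ = 2 × 7.29×10⁻⁵ × sin 54° = 1.18×10⁻⁴ s⁻¹
Pressure gradient: |∂P/∂n| = 1000 Pa / 201000 m = 4.98×10⁻³ Pa/m
Geostrophic speed: V_g = |∂P/∂n|/(fρ) = 4.98×10⁻³/(1.18×10⁻⁴ × 1.21) = 34.9 m/s
Around a high, pressure-gradient force acts outward with centrifugal, so Coriolis balances both:
fV = (1/ρ)|∂P/∂n| + V²/R  →  V² − fR·V + fR·V_g = 0
With fR = 1.18×10⁻⁴ × 1393×10³ m = 164 m/s:
V = [fR − √((fR)² − 4 fR V_g)]/2 = [164 − √(164² − 4×164×34.9)]/2 = 50.2 m/s
Supergeostrophic (V > V_g = 34.9 m/s), as expected around a high.

50.2 m/s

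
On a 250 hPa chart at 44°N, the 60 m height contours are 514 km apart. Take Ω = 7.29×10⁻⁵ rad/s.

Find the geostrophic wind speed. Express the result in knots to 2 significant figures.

22 knots

Coriolis parameter at 44°N:
f = 2Ω sin φ = 2 × 7.29×10⁻⁵ × sin 44° = 1.01×10⁻⁴ s⁻¹
Height gradient: |∂Z/∂n| = 60 m / 514000 m = 1.17×10⁻⁴
On a pressure surface, geostrophic balance gives V_g = (g/f)|∂Z/∂n|:
V_g = 9.81 × 1.17×10⁻⁴ / 1.01×10⁻⁴ = 11.3 m/s
Converting: 11.3 m/s × 1.944 = 22 knots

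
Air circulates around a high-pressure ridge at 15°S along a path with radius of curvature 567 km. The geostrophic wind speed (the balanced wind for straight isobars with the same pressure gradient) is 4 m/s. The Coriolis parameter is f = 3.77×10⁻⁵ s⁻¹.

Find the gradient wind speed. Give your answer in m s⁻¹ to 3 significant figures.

Around a high, pressure-gradient force acts outward with centrifugal, so Coriolis balances both:
fV = (1/ρ)|∂P/∂n| + V²/R  →  V² − fR·V + fR·V_g = 0
With fR = 3.77×10⁻⁵ × 567×10³ m = 21.4 m/s:
V = [fR − √((fR)² − 4 fR V_g)]/2 = [21.4 − √(21.4² − 4×21.4×4)]/2 = 5.33 m/s
Supergeostrophic (V > V_g = 4 m/s), as expected around a high.

5.33 m s⁻¹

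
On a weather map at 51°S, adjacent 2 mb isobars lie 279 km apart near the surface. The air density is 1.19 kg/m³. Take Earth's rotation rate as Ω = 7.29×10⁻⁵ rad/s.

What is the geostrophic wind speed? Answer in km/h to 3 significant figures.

Coriolis parameter at 51°S:
f = 2Ω sin φ = 2 × 7.29×10⁻⁵ × sin 51° = 1.13×10⁻⁴ s⁻¹
Pressure gradient: |∂P/∂n| = 200 Pa / 279000 m = 7.17×10⁻⁴ Pa/m
Geostrophic balance (pressure-gradient force = Coriolis force):
V_g = (1/(fρ)) |∂P/∂n| = 7.17×10⁻⁴ / (1.13×10⁻⁴ × 1.19) = 5.32 m/s
Converting: 5.32 m/s × 3.6 = 19.1 km/h

19.1 km/h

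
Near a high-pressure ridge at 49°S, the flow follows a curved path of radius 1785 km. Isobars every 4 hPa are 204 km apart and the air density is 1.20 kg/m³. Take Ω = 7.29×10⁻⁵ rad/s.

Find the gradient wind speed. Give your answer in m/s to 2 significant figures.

16 m/s

Coriolis parameter at 49°S:
f = 2Ω sin φ = 2 × 7.29×10⁻⁵ × sin 49° = 1.10×10⁻⁴ s⁻¹
Pressure gradient: |∂P/∂n| = 400 Pa / 204000 m = 1.96×10⁻³ Pa/m
Geostrophic speed: V_g = |∂P/∂n|/(fρ) = 1.96×10⁻³/(1.10×10⁻⁴ × 1.20) = 14.8 m/s
Around a high, pressure-gradient force acts outward with centrifugal, so Coriolis balances both:
fV = (1/ρ)|∂P/∂n| + V²/R  →  V² − fR·V + fR·V_g = 0
With fR = 1.10×10⁻⁴ × 1785×10³ m = 196 m/s:
V = [fR − √((fR)² − 4 fR V_g)]/2 = [196 − √(196² − 4×196×14.8)]/2 = 16.2 m/s
Supergeostrophic (V > V_g = 14.8 m/s), as expected around a high.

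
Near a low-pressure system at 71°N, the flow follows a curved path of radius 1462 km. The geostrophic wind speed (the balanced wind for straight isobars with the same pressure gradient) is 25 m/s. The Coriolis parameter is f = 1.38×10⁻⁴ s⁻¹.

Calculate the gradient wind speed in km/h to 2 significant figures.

81 km/h

Around a low, centrifugal force acts outward with Coriolis, so pressure-gradient force balances both:
(1/ρ)|∂P/∂n| = fV + V²/R  →  V² + fR·V − fR·V_g = 0
With fR = 1.38×10⁻⁴ × 1462×10³ m = 202 m/s:
V = [−fR + √((fR)² + 4 fR V_g)]/2 = [−202 + √(202² + 4×202×25)]/2 = 22.5 m/s
Subgeostrophic (V < V_g = 25 m/s), as expected around a low.
Converting: 22.5 m/s × 3.6 = 81 km/h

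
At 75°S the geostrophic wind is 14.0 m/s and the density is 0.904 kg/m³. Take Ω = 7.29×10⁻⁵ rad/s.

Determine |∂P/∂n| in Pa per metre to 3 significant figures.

Coriolis parameter at 75°S:
f = 2Ω sin φ = 2 × 7.29×10⁻⁵ × sin 75° = 1.41×10⁻⁴ s⁻¹
Geostrophic balance rearranged: |∂P/∂n| = f ρ V_g
|∂P/∂n| = 1.41×10⁻⁴ × 0.904 × 14.0 = 1.78×10⁻³ Pa/m

1.78×10⁻³ Pa/m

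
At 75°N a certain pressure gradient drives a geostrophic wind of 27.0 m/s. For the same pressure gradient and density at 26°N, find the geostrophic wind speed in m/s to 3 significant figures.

With the same pressure gradient and density, V_g ∝ 1/f ∝ 1/sin φ.
V₂ = V₁ · sin φ₁ / sin φ₂ = 27.0 × sin 75° / sin 26°
V₂ = 27.0 × 0.9659/0.4384 = 59.5 m/s

59.5 m/s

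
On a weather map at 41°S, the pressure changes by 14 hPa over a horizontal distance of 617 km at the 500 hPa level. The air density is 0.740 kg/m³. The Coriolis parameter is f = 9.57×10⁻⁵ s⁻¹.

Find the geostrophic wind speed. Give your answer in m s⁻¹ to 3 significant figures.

Pressure gradient: |∂P/∂n| = 1400 Pa / 617000 m = 2.27×10⁻³ Pa/m
Geostrophic balance (pressure-gradient force = Coriolis force):
V_g = (1/(fρ)) |∂P/∂n| = 2.27×10⁻³ / (9.57×10⁻⁵ × 0.740) = 32.0 m/s

32.0 m s⁻¹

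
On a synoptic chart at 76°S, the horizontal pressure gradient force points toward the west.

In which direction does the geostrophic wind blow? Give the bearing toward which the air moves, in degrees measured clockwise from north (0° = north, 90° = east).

The pressure-gradient force points toward the west (bearing 270°).
Geostrophic balance: in the Southern Hemisphere the Coriolis force deflects motion to the left, so the geostrophic wind blows 90° to the left of the pressure-gradient force (low pressure on the right).
Rotating 270° by 90° counterclockwise gives 180° — the wind blows toward the south.

180°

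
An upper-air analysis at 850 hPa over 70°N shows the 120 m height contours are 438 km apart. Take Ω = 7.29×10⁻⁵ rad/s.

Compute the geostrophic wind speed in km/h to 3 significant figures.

70.6 km/h

Coriolis parameter at 70°N:
f = 2Ω sin φ = 2 × 7.29×10⁻⁵ × sin 70° = 1.37×10⁻⁴ s⁻¹
Height gradient: |∂Z/∂n| = 120 m / 438000 m = 2.74×10⁻⁴
On a pressure surface, geostrophic balance gives V_g = (g/f)|∂Z/∂n|:
V_g = 9.81 × 2.74×10⁻⁴ / 1.37×10⁻⁴ = 19.6 m/s
Converting: 19.6 m/s × 3.6 = 70.6 km/h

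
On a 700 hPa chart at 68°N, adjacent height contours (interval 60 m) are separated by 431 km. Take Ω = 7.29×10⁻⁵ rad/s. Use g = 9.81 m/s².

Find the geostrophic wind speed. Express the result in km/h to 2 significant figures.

Coriolis parameter at 68°N:
f = 2Ω sin φ = 2 × 7.29×10⁻⁵ × sin 68° = 1.35×10⁻⁴ s⁻¹
Height gradient: |∂Z/∂n| = 60 m / 431000 m = 1.39×10⁻⁴
On a pressure surface, geostrophic balance gives V_g = (g/f)|∂Z/∂n|:
V_g = 9.81 × 1.39×10⁻⁴ / 1.35×10⁻⁴ = 10.1 m/s
Converting: 10.1 m/s × 3.6 = 36 km/h

36 km/h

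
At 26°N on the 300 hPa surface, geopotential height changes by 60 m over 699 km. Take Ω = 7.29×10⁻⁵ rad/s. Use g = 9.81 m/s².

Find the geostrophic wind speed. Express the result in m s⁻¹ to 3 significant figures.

13.2 m s⁻¹

Coriolis parameter at 26°N:
f = 2Ω sin φ = 2 × 7.29×10⁻⁵ × sin 26° = 6.39×10⁻⁵ s⁻¹
Height gradient: |∂Z/∂n| = 60 m / 699000 m = 8.58×10⁻⁵
On a pressure surface, geostrophic balance gives V_g = (g/f)|∂Z/∂n|:
V_g = 9.81 × 8.58×10⁻⁵ / 6.39×10⁻⁵ = 13.2 m/s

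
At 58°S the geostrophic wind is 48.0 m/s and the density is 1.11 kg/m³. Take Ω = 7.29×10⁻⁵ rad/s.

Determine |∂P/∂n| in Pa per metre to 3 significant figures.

Coriolis parameter at 58°S:
f = 2Ω sin φ = 2 × 7.29×10⁻⁵ × sin 58° = 1.24×10⁻⁴ s⁻¹
Geostrophic balance rearranged: |∂P/∂n| = f ρ V_g
|∂P/∂n| = 1.24×10⁻⁴ × 1.11 × 48.0 = 6.59×10⁻³ Pa/m

6.59×10⁻³ Pa/m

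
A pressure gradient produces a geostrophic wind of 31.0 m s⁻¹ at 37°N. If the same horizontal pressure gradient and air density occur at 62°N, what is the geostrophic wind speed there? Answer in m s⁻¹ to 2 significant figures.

21 m s⁻¹

With the same pressure gradient and density, V_g ∝ 1/f ∝ 1/sin φ.
V₂ = V₁ · sin φ₁ / sin φ₂ = 31.0 × sin 37° / sin 62°
V₂ = 31.0 × 0.6018/0.8829 = 21 m s⁻¹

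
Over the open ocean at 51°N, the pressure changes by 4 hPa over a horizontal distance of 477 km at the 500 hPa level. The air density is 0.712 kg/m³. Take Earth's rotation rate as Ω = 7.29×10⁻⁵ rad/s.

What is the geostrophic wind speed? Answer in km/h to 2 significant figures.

37 km/h

Coriolis parameter at 51°N:
f = 2Ω sin φ = 2 × 7.29×10⁻⁵ × sin 51° = 1.13×10⁻⁴ s⁻¹
Pressure gradient: |∂P/∂n| = 400 Pa / 477000 m = 8.39×10⁻⁴ Pa/m
Geostrophic balance (pressure-gradient force = Coriolis force):
V_g = (1/(fρ)) |∂P/∂n| = 8.39×10⁻⁴ / (1.13×10⁻⁴ × 0.712) = 10.4 m/s
Converting: 10.4 m/s × 3.6 = 37 km/h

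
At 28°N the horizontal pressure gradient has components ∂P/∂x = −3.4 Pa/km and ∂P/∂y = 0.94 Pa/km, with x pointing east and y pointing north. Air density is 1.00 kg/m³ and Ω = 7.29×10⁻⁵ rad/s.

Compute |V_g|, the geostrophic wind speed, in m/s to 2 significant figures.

52 m/s

Coriolis parameter at 28°N:
f = 2Ω sin φ = 2 × 7.29×10⁻⁵ × sin 28° = 6.84×10⁻⁵ s⁻¹
Component geostrophic relations (x east, y north):
u_g = −(1/(fρ)) ∂P/∂y,  v_g = (1/(fρ)) ∂P/∂x
u_g = −(0.94×10⁻³)/(6.84×10⁻⁵ × 1.00) = −13.7 m/s;  v_g = (−3.4×10⁻³)/(6.84×10⁻⁵ × 1.00) = −49.7 m/s
|V_g| = √(u_g² + v_g²) = 51.5 m/s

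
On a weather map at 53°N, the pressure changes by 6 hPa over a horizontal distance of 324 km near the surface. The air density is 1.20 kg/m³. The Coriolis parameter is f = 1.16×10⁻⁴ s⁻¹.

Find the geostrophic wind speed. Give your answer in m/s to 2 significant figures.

Pressure gradient: |∂P/∂n| = 600 Pa / 324000 m = 1.85×10⁻³ Pa/m
Geostrophic balance (pressure-gradient force = Coriolis force):
V_g = (1/(fρ)) |∂P/∂n| = 1.85×10⁻³ / (1.16×10⁻⁴ × 1.20) = 13.3 m/s

13 m/s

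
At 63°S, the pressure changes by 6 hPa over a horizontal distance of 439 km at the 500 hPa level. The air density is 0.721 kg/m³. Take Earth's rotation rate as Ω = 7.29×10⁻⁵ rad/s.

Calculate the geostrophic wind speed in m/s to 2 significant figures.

Coriolis parameter at 63°S:
f = 2Ω sin φ = 2 × 7.29×10⁻⁵ × sin 63° = 1.30×10⁻⁴ s⁻¹
Pressure gradient: |∂P/∂n| = 600 Pa / 439000 m = 1.37×10⁻³ Pa/m
Geostrophic balance (pressure-gradient force = Coriolis force):
V_g = (1/(fρ)) |∂P/∂n| = 1.37×10⁻³ / (1.30×10⁻⁴ × 0.721) = 14.6 m/s

15 m/s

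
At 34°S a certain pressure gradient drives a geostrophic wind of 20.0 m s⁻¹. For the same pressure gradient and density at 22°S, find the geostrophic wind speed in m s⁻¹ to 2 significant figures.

With the same pressure gradient and density, V_g ∝ 1/f ∝ 1/sin φ.
V₂ = V₁ · sin φ₁ / sin φ₂ = 20.0 × sin 34° / sin 22°
V₂ = 20.0 × 0.5592/0.3746 = 30 m s⁻¹

30 m s⁻¹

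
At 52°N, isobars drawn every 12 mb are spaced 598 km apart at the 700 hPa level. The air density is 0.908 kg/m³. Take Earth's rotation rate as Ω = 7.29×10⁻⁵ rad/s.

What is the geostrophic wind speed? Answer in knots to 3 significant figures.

Coriolis parameter at 52°N:
f = 2Ω sin φ = 2 × 7.29×10⁻⁵ × sin 52° = 1.15×10⁻⁴ s⁻¹
Pressure gradient: |∂P/∂n| = 1200 Pa / 598000 m = 2.01×10⁻³ Pa/m
Geostrophic balance (pressure-gradient force = Coriolis force):
V_g = (1/(fρ)) |∂P/∂n| = 2.01×10⁻³ / (1.15×10⁻⁴ × 0.908) = 19.2 m/s
Converting: 19.2 m/s × 1.944 = 37.4 knots

37.4 knots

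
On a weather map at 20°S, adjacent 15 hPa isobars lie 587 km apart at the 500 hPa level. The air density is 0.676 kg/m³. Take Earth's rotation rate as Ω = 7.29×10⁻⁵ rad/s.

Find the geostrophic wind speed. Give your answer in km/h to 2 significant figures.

Coriolis parameter at 20°S:
f = 2Ω sin φ = 2 × 7.29×10⁻⁵ × sin 20° = 4.99×10⁻⁵ s⁻¹
Pressure gradient: |∂P/∂n| = 1500 Pa / 587000 m = 2.56×10⁻³ Pa/m
Geostrophic balance (pressure-gradient force = Coriolis force):
V_g = (1/(fρ)) |∂P/∂n| = 2.56×10⁻³ / (4.99×10⁻⁵ × 0.676) = 75.8 m/s
Converting: 75.8 m/s × 3.6 = 270 km/h

270 km/h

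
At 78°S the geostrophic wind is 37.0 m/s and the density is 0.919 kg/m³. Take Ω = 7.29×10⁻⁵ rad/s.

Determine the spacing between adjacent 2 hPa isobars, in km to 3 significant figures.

41.2 km

Coriolis parameter at 78°S:
f = 2Ω sin φ = 2 × 7.29×10⁻⁵ × sin 78° = 1.43×10⁻⁴ s⁻¹
Geostrophic balance rearranged: |∂P/∂n| = f ρ V_g
|∂P/∂n| = 1.43×10⁻⁴ × 0.919 × 37.0 = 4.85×10⁻³ Pa/m
Isobar spacing: Δn = ΔP/|∂P/∂n| = 200 Pa / 4.85×10⁻³ Pa/m = 41243 m ≈ 41.2 km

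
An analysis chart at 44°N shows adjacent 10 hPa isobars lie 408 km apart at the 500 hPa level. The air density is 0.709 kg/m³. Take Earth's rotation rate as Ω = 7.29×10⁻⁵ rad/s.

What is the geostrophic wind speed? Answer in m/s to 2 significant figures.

34 m/s

Coriolis parameter at 44°N:
f = 2Ω sin φ = 2 × 7.29×10⁻⁵ × sin 44° = 1.01×10⁻⁴ s⁻¹
Pressure gradient: |∂P/∂n| = 1000 Pa / 408000 m = 2.45×10⁻³ Pa/m
Geostrophic balance (pressure-gradient force = Coriolis force):
V_g = (1/(fρ)) |∂P/∂n| = 2.45×10⁻³ / (1.01×10⁻⁴ × 0.709) = 34.1 m/s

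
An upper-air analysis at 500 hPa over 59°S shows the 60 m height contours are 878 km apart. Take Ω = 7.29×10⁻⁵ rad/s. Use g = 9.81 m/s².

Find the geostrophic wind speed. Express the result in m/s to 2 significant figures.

5.4 m/s

Coriolis parameter at 59°S:
f = 2Ω sin φ = 2 × 7.29×10⁻⁵ × sin 59° = 1.25×10⁻⁴ s⁻¹
Height gradient: |∂Z/∂n| = 60 m / 878000 m = 6.83×10⁻⁵
On a pressure surface, geostrophic balance gives V_g = (g/f)|∂Z/∂n|:
V_g = 9.81 × 6.83×10⁻⁵ / 1.25×10⁻⁴ = 5.36 m/s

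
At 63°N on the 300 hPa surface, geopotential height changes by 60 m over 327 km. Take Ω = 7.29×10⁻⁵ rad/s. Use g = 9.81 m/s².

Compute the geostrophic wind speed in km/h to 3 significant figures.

Coriolis parameter at 63°N:
f = 2Ω sin φ = 2 × 7.29×10⁻⁵ × sin 63° = 1.30×10⁻⁴ s⁻¹
Height gradient: |∂Z/∂n| = 60 m / 327000 m = 1.83×10⁻⁴
On a pressure surface, geostrophic balance gives V_g = (g/f)|∂Z/∂n|:
V_g = 9.81 × 1.83×10⁻⁴ / 1.30×10⁻⁴ = 13.9 m/s
Converting: 13.9 m/s × 3.6 = 49.9 km/h

49.9 km/h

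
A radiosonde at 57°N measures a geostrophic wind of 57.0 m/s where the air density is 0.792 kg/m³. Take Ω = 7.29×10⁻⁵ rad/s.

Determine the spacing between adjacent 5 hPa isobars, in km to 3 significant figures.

90.6 km

Coriolis parameter at 57°N:
f = 2Ω sin φ = 2 × 7.29×10⁻⁵ × sin 57° = 1.22×10⁻⁴ s⁻¹
Geostrophic balance rearranged: |∂P/∂n| = f ρ V_g
|∂P/∂n| = 1.22×10⁻⁴ × 0.792 × 57.0 = 5.52×10⁻³ Pa/m
Isobar spacing: Δn = ΔP/|∂P/∂n| = 500 Pa / 5.52×10⁻³ Pa/m = 90578 m ≈ 90.6 km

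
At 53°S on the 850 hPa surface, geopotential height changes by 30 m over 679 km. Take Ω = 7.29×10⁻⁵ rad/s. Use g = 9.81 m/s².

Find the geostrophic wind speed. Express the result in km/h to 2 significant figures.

13 km/h

Coriolis parameter at 53°S:
f = 2Ω sin φ = 2 × 7.29×10⁻⁵ × sin 53° = 1.16×10⁻⁴ s⁻¹
Height gradient: |∂Z/∂n| = 30 m / 679000 m = 4.42×10⁻⁵
On a pressure surface, geostrophic balance gives V_g = (g/f)|∂Z/∂n|:
V_g = 9.81 × 4.42×10⁻⁵ / 1.16×10⁻⁴ = 3.72 m/s
Converting: 3.72 m/s × 3.6 = 13 km/h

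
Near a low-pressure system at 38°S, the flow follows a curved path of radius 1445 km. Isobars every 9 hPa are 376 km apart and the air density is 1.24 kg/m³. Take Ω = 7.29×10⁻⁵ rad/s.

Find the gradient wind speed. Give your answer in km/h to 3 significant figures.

67.6 km/h

Coriolis parameter at 38°S:
f = 2Ω sin φ = 2 × 7.29×10⁻⁵ × sin 38° = 8.98×10⁻⁵ s⁻¹
Pressure gradient: |∂P/∂n| = 900 Pa / 376000 m = 2.39×10⁻³ Pa/m
Geostrophic speed: V_g = |∂P/∂n|/(fρ) = 2.39×10⁻³/(8.98×10⁻⁵ × 1.24) = 21.5 m/s
Around a low, centrifugal force acts outward with Coriolis, so pressure-gradient force balances both:
(1/ρ)|∂P/∂n| = fV + V²/R  →  V² + fR·V − fR·V_g = 0
With fR = 8.98×10⁻⁵ × 1445×10³ m = 130 m/s:
V = [−fR + √((fR)² + 4 fR V_g)]/2 = [−130 + √(130² + 4×130×21.5)]/2 = 18.8 m/s
Subgeostrophic (V < V_g = 21.5 m/s), as expected around a low.
Converting: 18.8 m/s × 3.6 = 67.6 km/h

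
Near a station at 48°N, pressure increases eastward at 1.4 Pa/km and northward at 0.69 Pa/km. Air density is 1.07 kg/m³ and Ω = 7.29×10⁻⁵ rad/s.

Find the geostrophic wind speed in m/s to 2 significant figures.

Coriolis parameter at 48°N:
f = 2Ω sin φ = 2 × 7.29×10⁻⁵ × sin 48° = 1.08×10⁻⁴ s⁻¹
Component geostrophic relations (x east, y north):
u_g = −(1/(fρ)) ∂P/∂y,  v_g = (1/(fρ)) ∂P/∂x
u_g = −(0.69×10⁻³)/(1.08×10⁻⁴ × 1.07) = −5.95 m/s;  v_g = (1.4×10⁻³)/(1.08×10⁻⁴ × 1.07) = 12.1 m/s
|V_g| = √(u_g² + v_g²) = 13.5 m/s

13 m/s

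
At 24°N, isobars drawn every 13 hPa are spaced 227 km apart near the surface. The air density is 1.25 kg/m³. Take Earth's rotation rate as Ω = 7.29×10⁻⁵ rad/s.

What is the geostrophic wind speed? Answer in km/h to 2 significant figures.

Coriolis parameter at 24°N:
f = 2Ω sin φ = 2 × 7.29×10⁻⁵ × sin 24° = 5.93×10⁻⁵ s⁻¹
Pressure gradient: |∂P/∂n| = 1300 Pa / 227000 m = 5.73×10⁻³ Pa/m
Geostrophic balance (pressure-gradient force = Coriolis force):
V_g = (1/(fρ)) |∂P/∂n| = 5.73×10⁻³ / (5.93×10⁻⁵ × 1.25) = 77.3 m/s
Converting: 77.3 m/s × 3.6 = 280 km/h

280 km/h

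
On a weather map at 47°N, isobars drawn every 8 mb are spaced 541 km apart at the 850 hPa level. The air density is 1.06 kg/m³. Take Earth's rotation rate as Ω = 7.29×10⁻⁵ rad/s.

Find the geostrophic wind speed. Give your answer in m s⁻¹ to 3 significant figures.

13.1 m s⁻¹

Coriolis parameter at 47°N:
f = 2Ω sin φ = 2 × 7.29×10⁻⁵ × sin 47° = 1.07×10⁻⁴ s⁻¹
Pressure gradient: |∂P/∂n| = 800 Pa / 541000 m = 1.48×10⁻³ Pa/m
Geostrophic balance (pressure-gradient force = Coriolis force):
V_g = (1/(fρ)) |∂P/∂n| = 1.48×10⁻³ / (1.07×10⁻⁴ × 1.06) = 13.1 m/s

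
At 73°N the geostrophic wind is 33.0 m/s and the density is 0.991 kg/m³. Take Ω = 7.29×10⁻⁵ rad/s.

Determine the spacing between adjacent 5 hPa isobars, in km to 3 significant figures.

110 km

Coriolis parameter at 73°N:
f = 2Ω sin φ = 2 × 7.29×10⁻⁵ × sin 73° = 1.39×10⁻⁴ s⁻¹
Geostrophic balance rearranged: |∂P/∂n| = f ρ V_g
|∂P/∂n| = 1.39×10⁻⁴ × 0.991 × 33.0 = 4.56×10⁻³ Pa/m
Isobar spacing: Δn = ΔP/|∂P/∂n| = 500 Pa / 4.56×10⁻³ Pa/m = 109655 m ≈ 110 km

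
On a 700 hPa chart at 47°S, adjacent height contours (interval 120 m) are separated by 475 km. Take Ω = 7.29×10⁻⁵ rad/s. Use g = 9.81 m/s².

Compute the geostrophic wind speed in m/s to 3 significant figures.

Coriolis parameter at 47°S:
f = 2Ω sin φ = 2 × 7.29×10⁻⁵ × sin 47° = 1.07×10⁻⁴ s⁻¹
Height gradient: |∂Z/∂n| = 120 m / 475000 m = 2.53×10⁻⁴
On a pressure surface, geostrophic balance gives V_g = (g/f)|∂Z/∂n|:
V_g = 9.81 × 2.53×10⁻⁴ / 1.07×10⁻⁴ = 23.2 m/s

23.2 m/s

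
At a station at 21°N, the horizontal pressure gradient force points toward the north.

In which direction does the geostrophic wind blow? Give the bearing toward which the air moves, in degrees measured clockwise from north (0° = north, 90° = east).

The pressure-gradient force points toward the north (bearing 000°).
Geostrophic balance: in the Northern Hemisphere the Coriolis force deflects motion to the right, so the geostrophic wind blows 90° to the right of the pressure-gradient force (low pressure on the left).
Rotating 000° by 90° clockwise gives 090° — the wind blows toward the east.

090°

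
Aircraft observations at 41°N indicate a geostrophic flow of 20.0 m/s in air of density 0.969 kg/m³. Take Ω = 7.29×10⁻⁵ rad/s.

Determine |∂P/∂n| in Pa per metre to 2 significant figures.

1.9×10⁻³ Pa/m

Coriolis parameter at 41°N:
f = 2Ω sin φ = 2 × 7.29×10⁻⁵ × sin 41° = 9.57×10⁻⁵ s⁻¹
Geostrophic balance rearranged: |∂P/∂n| = f ρ V_g
|∂P/∂n| = 9.57×10⁻⁵ × 0.969 × 20.0 = 1.85×10⁻³ Pa/m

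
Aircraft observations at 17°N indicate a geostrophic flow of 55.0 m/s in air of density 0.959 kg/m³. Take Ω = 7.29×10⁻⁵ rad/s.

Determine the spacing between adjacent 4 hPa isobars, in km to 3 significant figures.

Coriolis parameter at 17°N:
f = 2Ω sin φ = 2 × 7.29×10⁻⁵ × sin 17° = 4.26×10⁻⁵ s⁻¹
Geostrophic balance rearranged: |∂P/∂n| = f ρ V_g
|∂P/∂n| = 4.26×10⁻⁵ × 0.959 × 55.0 = 2.25×10⁻³ Pa/m
Isobar spacing: Δn = ΔP/|∂P/∂n| = 400 Pa / 2.25×10⁻³ Pa/m = 177904 m ≈ 178 km

178 km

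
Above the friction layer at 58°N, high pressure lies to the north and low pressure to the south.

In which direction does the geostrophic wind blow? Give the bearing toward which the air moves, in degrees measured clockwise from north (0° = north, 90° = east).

270°

The pressure-gradient force points toward the south (bearing 180°).
Geostrophic balance: in the Northern Hemisphere the Coriolis force deflects motion to the right, so the geostrophic wind blows 90° to the right of the pressure-gradient force (low pressure on the left).
Rotating 180° by 90° clockwise gives 270° — the wind blows toward the west.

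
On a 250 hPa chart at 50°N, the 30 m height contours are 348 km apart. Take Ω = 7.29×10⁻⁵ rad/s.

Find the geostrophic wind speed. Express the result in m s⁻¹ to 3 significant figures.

Coriolis parameter at 50°N:
f = 2Ω sin φ = 2 × 7.29×10⁻⁵ × sin 50° = 1.12×10⁻⁴ s⁻¹
Height gradient: |∂Z/∂n| = 30 m / 348000 m = 8.62×10⁻⁵
On a pressure surface, geostrophic balance gives V_g = (g/f)|∂Z/∂n|:
V_g = 9.81 × 8.62×10⁻⁵ / 1.12×10⁻⁴ = 7.57 m/s

7.57 m s⁻¹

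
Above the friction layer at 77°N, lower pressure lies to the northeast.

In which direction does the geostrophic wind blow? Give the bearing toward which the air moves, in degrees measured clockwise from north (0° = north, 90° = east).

The pressure-gradient force points toward the northeast (bearing 045°).
Geostrophic balance: in the Northern Hemisphere the Coriolis force deflects motion to the right, so the geostrophic wind blows 90° to the right of the pressure-gradient force (low pressure on the left).
Rotating 045° by 90° clockwise gives 135° — the wind blows toward the southeast.

135°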